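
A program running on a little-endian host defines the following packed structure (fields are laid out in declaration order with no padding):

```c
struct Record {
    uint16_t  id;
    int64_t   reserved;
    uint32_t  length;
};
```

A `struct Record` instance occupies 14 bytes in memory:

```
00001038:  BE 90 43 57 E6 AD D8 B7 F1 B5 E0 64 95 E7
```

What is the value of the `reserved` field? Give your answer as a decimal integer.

`reserved` follows `id` (2 bytes), so it starts at byte offset 2 and occupies 8 bytes.
Bytes at offsets 2..9: 43 57 E6 AD D8 B7 F1 B5.
Little-endian stores the least-significant byte at the lowest address.
Reassemble most-significant byte first: B5 F1 B7 D8 AD E6 57 43 → 0xB5F1B7D8ADE65743.
Top bit is set, so as a signed 64-bit value this is 0xB5F1B7D8ADE65743 − 2^64 = -5336281942198954173.

-5336281942198954173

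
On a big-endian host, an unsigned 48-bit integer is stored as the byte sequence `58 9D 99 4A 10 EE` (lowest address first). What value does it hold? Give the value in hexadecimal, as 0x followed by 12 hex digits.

0x589D994A10EE

Big-endian: lowest address holds the most-significant byte.
The bytes are already most-significant first: 0x589D994A10EE.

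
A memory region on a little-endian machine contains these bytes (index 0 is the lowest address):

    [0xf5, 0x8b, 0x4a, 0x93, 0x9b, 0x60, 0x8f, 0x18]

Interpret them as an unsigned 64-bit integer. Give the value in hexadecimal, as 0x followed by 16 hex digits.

0x188F609B934A8BF5

In little-endian order the low byte comes first in memory.
Reassemble most-significant byte first: 18 8F 60 9B 93 4A 8B F5 → 0x188F609B934A8BF5.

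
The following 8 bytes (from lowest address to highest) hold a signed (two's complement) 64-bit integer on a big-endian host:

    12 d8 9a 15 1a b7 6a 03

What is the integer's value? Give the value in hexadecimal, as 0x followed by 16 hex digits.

0x12D89A151AB76A03

In big-endian order the high byte comes first in memory.
The bytes are already most-significant first: 0x12D89A151AB76A03.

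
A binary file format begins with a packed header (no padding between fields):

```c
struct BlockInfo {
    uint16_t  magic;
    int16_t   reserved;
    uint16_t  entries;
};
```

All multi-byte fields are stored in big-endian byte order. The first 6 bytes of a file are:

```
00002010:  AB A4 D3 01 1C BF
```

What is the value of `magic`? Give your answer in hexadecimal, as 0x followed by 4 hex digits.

0xABA4

`magic` is the first field, at byte offset 0, occupying 2 bytes.
Bytes at offsets 0..1: AB A4.
Big-endian: lowest address holds the most-significant byte.
The bytes are already most-significant first: 0xABA4.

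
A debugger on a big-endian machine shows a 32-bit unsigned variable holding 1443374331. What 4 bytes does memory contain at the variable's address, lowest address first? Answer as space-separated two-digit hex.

56 08 24 FB

1443374331 in hexadecimal, padded to 32 bits, is 0x560824FB.
Split into bytes (most-significant first): 56 08 24 FB.
In big-endian order the high byte comes first in memory.
So the memory order matches the most-significant-first order: 56 08 24 FB.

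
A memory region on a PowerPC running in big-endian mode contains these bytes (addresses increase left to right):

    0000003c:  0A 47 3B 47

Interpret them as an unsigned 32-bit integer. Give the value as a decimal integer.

In big-endian order the high byte comes first in memory.
The bytes are already most-significant first: 0x0A473B47.
0x0A473B47 = 172440391.

172440391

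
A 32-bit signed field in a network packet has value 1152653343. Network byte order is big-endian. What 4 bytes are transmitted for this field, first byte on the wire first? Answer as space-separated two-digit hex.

1152653343 in hexadecimal, padded to 32 bits, is 0x44B4181F.
Split into bytes (most-significant first): 44 B4 18 1F.
Big-endian stores the most-significant byte at the lowest address.
So the memory order matches the most-significant-first order: 44 B4 18 1F.

44 B4 18 1F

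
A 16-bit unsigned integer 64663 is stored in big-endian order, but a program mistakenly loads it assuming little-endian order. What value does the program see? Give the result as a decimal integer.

38908

64663 in 16-bit hexadecimal is 0xFC97.
Stored big-endian, the bytes at ascending addresses are FC 97.
Read back as little-endian, the first byte is least significant, giving 0x97FC.
0x97FC = 38908.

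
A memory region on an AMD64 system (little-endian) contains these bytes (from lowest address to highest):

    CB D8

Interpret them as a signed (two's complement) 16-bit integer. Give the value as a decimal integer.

-10037

Little-endian stores the least-significant byte at the lowest address.
Reassemble most-significant byte first: D8 CB → 0xD8CB.
Top bit is set, so as a signed 16-bit value this is 0xD8CB − 2^16 = -10037.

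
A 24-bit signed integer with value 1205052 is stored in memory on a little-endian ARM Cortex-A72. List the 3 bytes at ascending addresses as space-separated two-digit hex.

1205052 in hexadecimal, padded to 24 bits, is 0x12633C.
Split into bytes (most-significant first): 12 63 3C.
In little-endian order the low byte comes first in memory.
So at ascending addresses the bytes are 3C 63 12.

3C 63 12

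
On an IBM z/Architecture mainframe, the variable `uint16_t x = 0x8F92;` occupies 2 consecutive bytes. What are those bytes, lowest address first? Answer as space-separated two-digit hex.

8F 92

Split into bytes (most-significant first): 8F 92.
Big-endian stores the most-significant byte at the lowest address.
So the memory order matches the most-significant-first order: 8F 92.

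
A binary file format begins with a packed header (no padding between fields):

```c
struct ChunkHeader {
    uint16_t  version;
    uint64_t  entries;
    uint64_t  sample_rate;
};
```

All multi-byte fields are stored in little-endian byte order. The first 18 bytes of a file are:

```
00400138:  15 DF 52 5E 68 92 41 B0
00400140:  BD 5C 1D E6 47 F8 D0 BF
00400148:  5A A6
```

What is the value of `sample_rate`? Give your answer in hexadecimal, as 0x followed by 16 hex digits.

`sample_rate` follows `version` (2 B), `entries` (8 B), so it starts at offset 2 + 8 = 10 and occupies 8 bytes.
Bytes at offsets 10..17: 1D E6 47 F8 D0 BF 5A A6.
Little-endian stores the least-significant byte at the lowest address.
Reassemble most-significant byte first: A6 5A BF D0 F8 47 E6 1D → 0xA65ABFD0F847E61D.

0xA65ABFD0F847E61D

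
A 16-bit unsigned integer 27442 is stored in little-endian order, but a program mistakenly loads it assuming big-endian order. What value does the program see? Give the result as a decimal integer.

12907

27442 in 16-bit hexadecimal is 0x6B32.
Stored little-endian, the bytes at ascending addresses are 32 6B.
Read back as big-endian, the last byte is least significant, giving 0x326B.
0x326B = 12907.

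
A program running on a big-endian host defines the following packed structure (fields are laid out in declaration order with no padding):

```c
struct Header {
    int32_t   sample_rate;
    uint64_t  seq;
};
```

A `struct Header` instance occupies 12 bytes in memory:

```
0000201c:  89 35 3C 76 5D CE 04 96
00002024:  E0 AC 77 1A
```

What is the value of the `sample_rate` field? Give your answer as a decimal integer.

`sample_rate` is the first field, at byte offset 0, occupying 4 bytes.
Bytes at offsets 0..3: 89 35 3C 76.
Big-endian stores the most-significant byte at the lowest address.
The bytes are already most-significant first: 0x89353C76.
Top bit is set, so as a signed 32-bit value this is 0x89353C76 − 2^32 = -1992999818.

-1992999818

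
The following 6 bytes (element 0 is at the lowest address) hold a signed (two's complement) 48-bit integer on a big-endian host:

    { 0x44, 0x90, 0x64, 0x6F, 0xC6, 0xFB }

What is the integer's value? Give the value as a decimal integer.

Big-endian: lowest address holds the most-significant byte.
The bytes are already most-significant first: 0x4490646FC6FB.
0x4490646FC6FB = 75386951026427.

75386951026427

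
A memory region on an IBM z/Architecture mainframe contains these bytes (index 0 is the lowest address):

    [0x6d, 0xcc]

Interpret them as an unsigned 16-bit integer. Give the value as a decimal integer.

28108

Big-endian stores the most-significant byte at the lowest address.
The bytes are already most-significant first: 0x6DCC.
0x6DCC = 28108.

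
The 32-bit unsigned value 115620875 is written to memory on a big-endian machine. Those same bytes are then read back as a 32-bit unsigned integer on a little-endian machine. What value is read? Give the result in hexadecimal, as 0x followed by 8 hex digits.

0x0B3CE406

115620875 in 32-bit hexadecimal is 0x06E43C0B.
Stored big-endian, the bytes at ascending addresses are 06 E4 3C 0B.
Read back as little-endian, the first byte is least significant, giving 0x0B3CE406.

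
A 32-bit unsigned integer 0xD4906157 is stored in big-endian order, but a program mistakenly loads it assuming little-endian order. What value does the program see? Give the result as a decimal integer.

Stored big-endian, the bytes at ascending addresses are D4 90 61 57.
Read back as little-endian, the first byte is least significant, giving 0x576190D4.
0x576190D4 = 1466011860.

1466011860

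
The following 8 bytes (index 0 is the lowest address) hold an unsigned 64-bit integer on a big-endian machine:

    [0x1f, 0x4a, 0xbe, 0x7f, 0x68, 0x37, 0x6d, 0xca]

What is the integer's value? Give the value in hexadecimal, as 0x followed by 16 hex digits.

In big-endian order the high byte comes first in memory.
The bytes are already most-significant first: 0x1F4ABE7F68376DCA.

0x1F4ABE7F68376DCA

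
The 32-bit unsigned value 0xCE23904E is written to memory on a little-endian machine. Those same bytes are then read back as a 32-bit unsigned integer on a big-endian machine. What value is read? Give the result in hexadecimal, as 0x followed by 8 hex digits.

Stored little-endian, the bytes at ascending addresses are 4E 90 23 CE.
Read back as big-endian, the last byte is least significant, giving 0x4E9023CE.

0x4E9023CE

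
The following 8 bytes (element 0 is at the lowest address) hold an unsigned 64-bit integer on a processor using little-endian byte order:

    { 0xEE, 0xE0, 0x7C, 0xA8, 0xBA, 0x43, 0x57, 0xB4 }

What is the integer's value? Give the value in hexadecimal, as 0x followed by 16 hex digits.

Little-endian stores the least-significant byte at the lowest address.
Reassemble most-significant byte first: B4 57 43 BA A8 7C E0 EE → 0xB45743BAA87CE0EE.

0xB45743BAA87CE0EE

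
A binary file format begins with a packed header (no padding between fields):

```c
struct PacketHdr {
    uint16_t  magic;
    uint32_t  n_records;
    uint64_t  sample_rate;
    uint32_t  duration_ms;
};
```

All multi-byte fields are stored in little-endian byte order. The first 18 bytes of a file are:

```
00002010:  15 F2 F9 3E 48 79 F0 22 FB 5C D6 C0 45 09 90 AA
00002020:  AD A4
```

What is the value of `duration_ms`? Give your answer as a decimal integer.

`duration_ms` follows `magic` (2 B), `n_records` (4 B), `sample_rate` (8 B), so it starts at offset 2 + 4 + 8 = 14 and occupies 4 bytes.
Bytes at offsets 14..17: 90 AA AD A4.
In little-endian order the low byte comes first in memory.
Reassemble most-significant byte first: A4 AD AA 90 → 0xA4ADAA90.
0xA4ADAA90 = 2762844816.

2762844816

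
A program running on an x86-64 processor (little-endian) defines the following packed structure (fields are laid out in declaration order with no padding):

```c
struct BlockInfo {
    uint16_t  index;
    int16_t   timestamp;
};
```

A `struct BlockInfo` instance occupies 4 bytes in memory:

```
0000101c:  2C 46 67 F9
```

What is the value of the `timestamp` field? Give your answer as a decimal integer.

-1689

`timestamp` follows `index` (2 bytes), so it starts at byte offset 2 and occupies 2 bytes.
Bytes at offsets 2..3: 67 F9.
Little-endian: lowest address holds the least-significant byte.
Reassemble most-significant byte first: F9 67 → 0xF967.
Top bit is set, so as a signed 16-bit value this is 0xF967 − 2^16 = -1689.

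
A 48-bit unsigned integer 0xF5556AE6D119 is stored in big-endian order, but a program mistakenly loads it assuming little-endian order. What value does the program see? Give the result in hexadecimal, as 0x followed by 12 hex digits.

0x19D1E66A55F5

Stored big-endian, the bytes at ascending addresses are F5 55 6A E6 D1 19.
Read back as little-endian, the first byte is least significant, giving 0x19D1E66A55F5.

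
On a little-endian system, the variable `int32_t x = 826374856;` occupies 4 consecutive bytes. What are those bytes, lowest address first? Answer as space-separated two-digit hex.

C8 7A 41 31

826374856 in hexadecimal, padded to 32 bits, is 0x31417AC8.
Split into bytes (most-significant first): 31 41 7A C8.
Little-endian: lowest address holds the least-significant byte.
So at ascending addresses the bytes are C8 7A 41 31.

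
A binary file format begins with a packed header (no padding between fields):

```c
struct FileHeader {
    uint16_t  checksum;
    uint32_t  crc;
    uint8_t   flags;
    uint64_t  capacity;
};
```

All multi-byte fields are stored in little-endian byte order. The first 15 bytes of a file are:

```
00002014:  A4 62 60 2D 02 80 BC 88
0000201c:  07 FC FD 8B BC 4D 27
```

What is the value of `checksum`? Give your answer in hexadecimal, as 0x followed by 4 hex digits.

0x62A4

`checksum` is the first field, at byte offset 0, occupying 2 bytes.
Bytes at offsets 0..1: A4 62.
Little-endian: lowest address holds the least-significant byte.
Reassemble most-significant byte first: 62 A4 → 0x62A4.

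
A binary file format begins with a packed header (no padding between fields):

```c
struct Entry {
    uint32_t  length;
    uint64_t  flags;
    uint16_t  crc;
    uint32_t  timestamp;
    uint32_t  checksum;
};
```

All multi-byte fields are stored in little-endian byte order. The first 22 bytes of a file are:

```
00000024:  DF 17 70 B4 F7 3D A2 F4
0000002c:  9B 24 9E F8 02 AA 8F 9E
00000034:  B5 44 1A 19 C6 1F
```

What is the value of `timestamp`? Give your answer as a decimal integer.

1152753295

`timestamp` follows `length` (4 B), `flags` (8 B), `crc` (2 B), so it starts at offset 4 + 8 + 2 = 14 and occupies 4 bytes.
Bytes at offsets 14..17: 8F 9E B5 44.
Little-endian: lowest address holds the least-significant byte.
Reassemble most-significant byte first: 44 B5 9E 8F → 0x44B59E8F.
0x44B59E8F = 1152753295.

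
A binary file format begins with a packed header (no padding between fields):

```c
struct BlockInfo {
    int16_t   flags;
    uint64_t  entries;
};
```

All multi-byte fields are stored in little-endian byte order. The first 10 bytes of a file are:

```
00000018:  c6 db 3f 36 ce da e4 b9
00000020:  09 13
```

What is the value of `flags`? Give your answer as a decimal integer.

`flags` is the first field, at byte offset 0, occupying 2 bytes.
Bytes at offsets 0..1: C6 DB.
Little-endian: lowest address holds the least-significant byte.
Reassemble most-significant byte first: DB C6 → 0xDBC6.
Top bit is set, so as a signed 16-bit value this is 0xDBC6 − 2^16 = -9274.

-9274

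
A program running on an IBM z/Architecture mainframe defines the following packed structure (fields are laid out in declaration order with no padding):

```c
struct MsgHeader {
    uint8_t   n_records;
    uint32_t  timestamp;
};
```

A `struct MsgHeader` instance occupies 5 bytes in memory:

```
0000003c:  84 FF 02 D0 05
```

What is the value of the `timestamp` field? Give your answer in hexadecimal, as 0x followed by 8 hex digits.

`timestamp` follows `n_records` (1 byte), so it starts at byte offset 1 and occupies 4 bytes.
Bytes at offsets 1..4: FF 02 D0 05.
Big-endian stores the most-significant byte at the lowest address.
The bytes are already most-significant first: 0xFF02D005.

0xFF02D005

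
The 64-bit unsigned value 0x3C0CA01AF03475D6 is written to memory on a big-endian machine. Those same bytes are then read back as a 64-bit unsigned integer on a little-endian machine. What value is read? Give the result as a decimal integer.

15453315902235216956

Stored big-endian, the bytes at ascending addresses are 3C 0C A0 1A F0 34 75 D6.
Read back as little-endian, the first byte is least significant, giving 0xD67534F01AA00C3C.
0xD67534F01AA00C3C = 15453315902235216956.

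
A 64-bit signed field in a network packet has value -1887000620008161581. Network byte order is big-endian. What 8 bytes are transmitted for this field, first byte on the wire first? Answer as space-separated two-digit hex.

E5 D0 06 EF 11 78 BE D3

Two's complement of -1887000620008161581 in 64 bits: 1887000620008161581 = 0x1A2FF910EE87412D; invert → 0xE5D006EF1178BED2; add 1 → 0xE5D006EF1178BED3.
Split into bytes (most-significant first): E5 D0 06 EF 11 78 BE D3.
Big-endian: lowest address holds the most-significant byte.
So the memory order matches the most-significant-first order: E5 D0 06 EF 11 78 BE D3.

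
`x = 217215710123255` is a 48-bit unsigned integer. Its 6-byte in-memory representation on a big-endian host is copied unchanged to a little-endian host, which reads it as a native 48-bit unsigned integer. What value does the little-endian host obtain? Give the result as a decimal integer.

272490936504005

217215710123255 in 48-bit hexadecimal is 0xC58E793DD4F7.
Stored big-endian, the bytes at ascending addresses are C5 8E 79 3D D4 F7.
Read back as little-endian, the first byte is least significant, giving 0xF7D43D798EC5.
0xF7D43D798EC5 = 272490936504005.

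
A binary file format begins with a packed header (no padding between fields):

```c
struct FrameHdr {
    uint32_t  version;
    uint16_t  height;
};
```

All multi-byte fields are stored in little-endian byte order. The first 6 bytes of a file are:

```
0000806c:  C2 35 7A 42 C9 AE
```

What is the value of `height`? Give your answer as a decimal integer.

44745

`height` follows `version` (4 bytes), so it starts at byte offset 4 and occupies 2 bytes.
Bytes at offsets 4..5: C9 AE.
Little-endian: lowest address holds the least-significant byte.
Reassemble most-significant byte first: AE C9 → 0xAEC9.
0xAEC9 = 44745.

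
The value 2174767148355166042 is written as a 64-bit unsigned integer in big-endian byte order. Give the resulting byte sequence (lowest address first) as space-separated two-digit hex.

2174767148355166042 in hexadecimal, padded to 64 bits, is 0x1E2E5332F2E61F5A.
Split into bytes (most-significant first): 1E 2E 53 32 F2 E6 1F 5A.
Big-endian stores the most-significant byte at the lowest address.
So the memory order matches the most-significant-first order: 1E 2E 53 32 F2 E6 1F 5A.

1E 2E 53 32 F2 E6 1F 5A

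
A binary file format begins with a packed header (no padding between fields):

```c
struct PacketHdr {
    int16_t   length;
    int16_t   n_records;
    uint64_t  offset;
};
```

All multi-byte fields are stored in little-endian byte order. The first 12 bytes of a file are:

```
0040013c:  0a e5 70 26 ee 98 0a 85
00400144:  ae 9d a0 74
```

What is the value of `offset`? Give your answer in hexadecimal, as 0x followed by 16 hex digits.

`offset` follows `length` (2 B), `n_records` (2 B), so it starts at offset 2 + 2 = 4 and occupies 8 bytes.
Bytes at offsets 4..11: EE 98 0A 85 AE 9D A0 74.
Little-endian: lowest address holds the least-significant byte.
Reassemble most-significant byte first: 74 A0 9D AE 85 0A 98 EE → 0x74A09DAE850A98EE.

0x74A09DAE850A98EE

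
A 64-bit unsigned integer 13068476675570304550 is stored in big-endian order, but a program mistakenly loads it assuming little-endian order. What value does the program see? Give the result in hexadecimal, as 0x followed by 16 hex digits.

0x2686D8F24B8E5CB5

13068476675570304550 in 64-bit hexadecimal is 0xB55C8E4BF2D88626.
Stored big-endian, the bytes at ascending addresses are B5 5C 8E 4B F2 D8 86 26.
Read back as little-endian, the first byte is least significant, giving 0x2686D8F24B8E5CB5.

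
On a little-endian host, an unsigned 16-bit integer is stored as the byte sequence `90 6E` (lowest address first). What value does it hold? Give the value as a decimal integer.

28304

Little-endian: lowest address holds the least-significant byte.
Reassemble most-significant byte first: 6E 90 → 0x6E90.
0x6E90 = 28304.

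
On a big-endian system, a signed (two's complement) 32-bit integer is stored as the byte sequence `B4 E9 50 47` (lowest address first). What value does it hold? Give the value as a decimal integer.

-1259777977

Big-endian stores the most-significant byte at the lowest address.
The bytes are already most-significant first: 0xB4E95047.
Top bit is set, so as a signed 32-bit value this is 0xB4E95047 − 2^32 = -1259777977.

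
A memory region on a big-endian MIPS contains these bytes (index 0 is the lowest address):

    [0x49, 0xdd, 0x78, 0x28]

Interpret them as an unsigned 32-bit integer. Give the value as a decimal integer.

1239250984

Big-endian stores the most-significant byte at the lowest address.
The bytes are already most-significant first: 0x49DD7828.
0x49DD7828 = 1239250984.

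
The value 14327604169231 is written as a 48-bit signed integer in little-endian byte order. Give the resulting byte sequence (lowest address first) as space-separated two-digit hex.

0F CA C1 E7 07 0D

14327604169231 in hexadecimal, padded to 48 bits, is 0x0D07E7C1CA0F.
Split into bytes (most-significant first): 0D 07 E7 C1 CA 0F.
Little-endian stores the least-significant byte at the lowest address.
So at ascending addresses the bytes are 0F CA C1 E7 07 0D.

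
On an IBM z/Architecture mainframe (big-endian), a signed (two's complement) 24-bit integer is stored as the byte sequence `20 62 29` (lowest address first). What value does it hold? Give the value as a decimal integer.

Big-endian: lowest address holds the most-significant byte.
The bytes are already most-significant first: 0x206229.
0x206229 = 2122281.

2122281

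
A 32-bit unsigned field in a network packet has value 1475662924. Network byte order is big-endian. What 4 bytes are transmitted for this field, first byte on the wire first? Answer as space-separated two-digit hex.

57 F4 D4 4C

1475662924 in hexadecimal, padded to 32 bits, is 0x57F4D44C.
Split into bytes (most-significant first): 57 F4 D4 4C.
Big-endian: lowest address holds the most-significant byte.
So the memory order matches the most-significant-first order: 57 F4 D4 4C.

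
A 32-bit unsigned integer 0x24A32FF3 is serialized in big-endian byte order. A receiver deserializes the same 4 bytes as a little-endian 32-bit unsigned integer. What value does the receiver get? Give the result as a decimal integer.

Stored big-endian, the bytes at ascending addresses are 24 A3 2F F3.
Read back as little-endian, the first byte is least significant, giving 0xF32FA324.
0xF32FA324 = 4079985444.

4079985444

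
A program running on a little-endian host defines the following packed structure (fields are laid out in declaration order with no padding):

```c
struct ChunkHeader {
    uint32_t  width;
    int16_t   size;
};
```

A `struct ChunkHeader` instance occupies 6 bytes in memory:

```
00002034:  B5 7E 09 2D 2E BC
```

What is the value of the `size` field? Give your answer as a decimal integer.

`size` follows `width` (4 bytes), so it starts at byte offset 4 and occupies 2 bytes.
Bytes at offsets 4..5: 2E BC.
Little-endian stores the least-significant byte at the lowest address.
Reassemble most-significant byte first: BC 2E → 0xBC2E.
Top bit is set, so as a signed 16-bit value this is 0xBC2E − 2^16 = -17362.

-17362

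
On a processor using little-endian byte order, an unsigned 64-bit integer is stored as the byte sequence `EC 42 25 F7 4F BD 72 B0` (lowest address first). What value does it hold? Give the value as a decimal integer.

Little-endian: lowest address holds the least-significant byte.
Reassemble most-significant byte first: B0 72 BD 4F F7 25 42 EC → 0xB072BD4FF72542EC.
0xB072BD4FF72542EC = 12714432849166811884.

12714432849166811884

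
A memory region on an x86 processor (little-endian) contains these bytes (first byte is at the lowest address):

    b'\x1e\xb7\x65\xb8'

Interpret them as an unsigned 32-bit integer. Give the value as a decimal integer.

Little-endian stores the least-significant byte at the lowest address.
Reassemble most-significant byte first: B8 65 B7 1E → 0xB865B71E.
0xB865B71E = 3093673758.

3093673758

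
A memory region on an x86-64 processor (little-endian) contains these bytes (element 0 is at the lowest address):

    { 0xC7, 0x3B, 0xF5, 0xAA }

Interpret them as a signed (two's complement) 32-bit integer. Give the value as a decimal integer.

Little-endian: lowest address holds the least-significant byte.
Reassemble most-significant byte first: AA F5 3B C7 → 0xAAF53BC7.
Top bit is set, so as a signed 32-bit value this is 0xAAF53BC7 − 2^32 = -1426768953.

-1426768953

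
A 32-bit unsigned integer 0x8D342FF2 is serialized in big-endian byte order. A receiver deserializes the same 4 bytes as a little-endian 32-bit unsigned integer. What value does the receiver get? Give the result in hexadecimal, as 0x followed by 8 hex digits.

0xF22F348D

Stored big-endian, the bytes at ascending addresses are 8D 34 2F F2.
Read back as little-endian, the first byte is least significant, giving 0xF22F348D.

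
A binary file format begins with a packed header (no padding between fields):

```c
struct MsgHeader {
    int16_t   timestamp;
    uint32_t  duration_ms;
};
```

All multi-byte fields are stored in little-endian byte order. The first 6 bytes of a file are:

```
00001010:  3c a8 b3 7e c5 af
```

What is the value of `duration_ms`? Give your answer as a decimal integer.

`duration_ms` follows `timestamp` (2 bytes), so it starts at byte offset 2 and occupies 4 bytes.
Bytes at offsets 2..5: B3 7E C5 AF.
In little-endian order the low byte comes first in memory.
Reassemble most-significant byte first: AF C5 7E B3 → 0xAFC57EB3.
0xAFC57EB3 = 2948955827.

2948955827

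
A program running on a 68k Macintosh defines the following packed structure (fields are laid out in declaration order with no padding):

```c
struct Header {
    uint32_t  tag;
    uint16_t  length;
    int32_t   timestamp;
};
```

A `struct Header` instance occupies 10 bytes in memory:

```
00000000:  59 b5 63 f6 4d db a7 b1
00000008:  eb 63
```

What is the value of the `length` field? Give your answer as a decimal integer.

19931

`length` follows `tag` (4 bytes), so it starts at byte offset 4 and occupies 2 bytes.
Bytes at offsets 4..5: 4D DB.
Big-endian stores the most-significant byte at the lowest address.
The bytes are already most-significant first: 0x4DDB.
0x4DDB = 19931.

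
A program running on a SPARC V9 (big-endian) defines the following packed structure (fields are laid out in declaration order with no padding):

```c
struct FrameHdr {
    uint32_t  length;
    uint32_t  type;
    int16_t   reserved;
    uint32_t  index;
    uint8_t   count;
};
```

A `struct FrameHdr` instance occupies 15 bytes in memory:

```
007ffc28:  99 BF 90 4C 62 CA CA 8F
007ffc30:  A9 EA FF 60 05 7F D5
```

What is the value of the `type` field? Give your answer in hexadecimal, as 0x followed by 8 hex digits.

0x62CACA8F

`type` follows `length` (4 bytes), so it starts at byte offset 4 and occupies 4 bytes.
Bytes at offsets 4..7: 62 CA CA 8F.
In big-endian order the high byte comes first in memory.
The bytes are already most-significant first: 0x62CACA8F.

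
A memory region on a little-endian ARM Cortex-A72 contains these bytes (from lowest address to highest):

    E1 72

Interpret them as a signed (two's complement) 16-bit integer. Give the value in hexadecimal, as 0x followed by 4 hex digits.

Little-endian: lowest address holds the least-significant byte.
Reassemble most-significant byte first: 72 E1 → 0x72E1.

0x72E1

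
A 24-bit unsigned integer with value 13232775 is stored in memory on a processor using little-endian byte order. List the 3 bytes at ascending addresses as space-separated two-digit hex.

87 EA C9

13232775 in hexadecimal, padded to 24 bits, is 0xC9EA87.
Split into bytes (most-significant first): C9 EA 87.
Little-endian stores the least-significant byte at the lowest address.
So at ascending addresses the bytes are 87 EA C9.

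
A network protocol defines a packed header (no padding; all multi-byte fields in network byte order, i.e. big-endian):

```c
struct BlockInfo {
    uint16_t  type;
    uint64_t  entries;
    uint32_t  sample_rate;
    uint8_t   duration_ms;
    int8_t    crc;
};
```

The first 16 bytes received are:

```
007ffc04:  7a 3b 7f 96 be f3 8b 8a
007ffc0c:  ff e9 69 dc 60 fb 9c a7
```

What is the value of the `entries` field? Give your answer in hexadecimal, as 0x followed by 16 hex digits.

0x7F96BEF38B8AFFE9

`entries` follows `type` (2 bytes), so it starts at byte offset 2 and occupies 8 bytes.
Bytes at offsets 2..9: 7F 96 BE F3 8B 8A FF E9.
Big-endian stores the most-significant byte at the lowest address.
The bytes are already most-significant first: 0x7F96BEF38B8AFFE9.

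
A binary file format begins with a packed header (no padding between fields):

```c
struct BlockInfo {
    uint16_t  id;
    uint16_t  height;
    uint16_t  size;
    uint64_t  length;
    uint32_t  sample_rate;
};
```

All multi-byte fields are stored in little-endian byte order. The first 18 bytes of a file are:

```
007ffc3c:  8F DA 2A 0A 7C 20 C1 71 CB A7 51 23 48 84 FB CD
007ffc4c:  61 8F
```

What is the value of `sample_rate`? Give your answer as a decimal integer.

`sample_rate` follows `id` (2 B), `height` (2 B), `size` (2 B), `length` (8 B), so it starts at offset 2 + 2 + 2 + 8 = 14 and occupies 4 bytes.
Bytes at offsets 14..17: FB CD 61 8F.
Little-endian stores the least-significant byte at the lowest address.
Reassemble most-significant byte first: 8F 61 CD FB → 0x8F61CDFB.
0x8F61CDFB = 2405551611.

2405551611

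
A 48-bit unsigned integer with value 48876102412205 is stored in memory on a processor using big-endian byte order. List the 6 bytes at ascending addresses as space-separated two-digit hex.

48876102412205 in hexadecimal, padded to 48 bits, is 0x2C73DAB8E7AD.
Split into bytes (most-significant first): 2C 73 DA B8 E7 AD.
Big-endian: lowest address holds the most-significant byte.
So the memory order matches the most-significant-first order: 2C 73 DA B8 E7 AD.

2C 73 DA B8 E7 AD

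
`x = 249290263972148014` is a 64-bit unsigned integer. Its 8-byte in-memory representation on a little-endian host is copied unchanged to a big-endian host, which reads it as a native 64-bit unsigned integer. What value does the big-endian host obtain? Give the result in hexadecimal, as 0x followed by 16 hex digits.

0x2EF3059E2CA87503

249290263972148014 in 64-bit hexadecimal is 0x0375A82C9E05F32E.
Stored little-endian, the bytes at ascending addresses are 2E F3 05 9E 2C A8 75 03.
Read back as big-endian, the last byte is least significant, giving 0x2EF3059E2CA87503.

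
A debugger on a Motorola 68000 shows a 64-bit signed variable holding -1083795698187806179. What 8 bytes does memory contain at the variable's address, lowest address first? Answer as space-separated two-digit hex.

Two's complement of -1083795698187806179 in 64 bits: 1083795698187806179 = 0x0F0A6A71FF94A5E3; invert → 0xF0F5958E006B5A1C; add 1 → 0xF0F5958E006B5A1D.
Split into bytes (most-significant first): F0 F5 95 8E 00 6B 5A 1D.
Big-endian: lowest address holds the most-significant byte.
So the memory order matches the most-significant-first order: F0 F5 95 8E 00 6B 5A 1D.

F0 F5 95 8E 00 6B 5A 1D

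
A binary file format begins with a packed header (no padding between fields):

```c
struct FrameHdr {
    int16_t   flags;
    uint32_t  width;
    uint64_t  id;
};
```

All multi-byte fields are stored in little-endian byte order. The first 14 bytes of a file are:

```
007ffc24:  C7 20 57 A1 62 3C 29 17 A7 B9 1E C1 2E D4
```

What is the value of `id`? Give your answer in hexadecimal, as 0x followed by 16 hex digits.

0xD42EC11EB9A71729

`id` follows `flags` (2 B), `width` (4 B), so it starts at offset 2 + 4 = 6 and occupies 8 bytes.
Bytes at offsets 6..13: 29 17 A7 B9 1E C1 2E D4.
In little-endian order the low byte comes first in memory.
Reassemble most-significant byte first: D4 2E C1 1E B9 A7 17 29 → 0xD42EC11EB9A71729.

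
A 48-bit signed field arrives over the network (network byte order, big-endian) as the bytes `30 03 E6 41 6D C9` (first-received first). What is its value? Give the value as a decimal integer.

52793306082761

Big-endian stores the most-significant byte at the lowest address.
The bytes are already most-significant first: 0x3003E6416DC9.
0x3003E6416DC9 = 52793306082761.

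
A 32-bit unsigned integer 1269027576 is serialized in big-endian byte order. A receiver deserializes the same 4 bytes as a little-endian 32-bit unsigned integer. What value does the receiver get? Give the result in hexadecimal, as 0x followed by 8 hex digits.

1269027576 in 32-bit hexadecimal is 0x4BA3D2F8.
Stored big-endian, the bytes at ascending addresses are 4B A3 D2 F8.
Read back as little-endian, the first byte is least significant, giving 0xF8D2A34B.

0xF8D2A34B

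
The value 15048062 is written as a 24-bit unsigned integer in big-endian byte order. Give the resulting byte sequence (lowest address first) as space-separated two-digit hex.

15048062 in hexadecimal, padded to 24 bits, is 0xE59D7E.
Split into bytes (most-significant first): E5 9D 7E.
Big-endian stores the most-significant byte at the lowest address.
So the memory order matches the most-significant-first order: E5 9D 7E.

E5 9D 7E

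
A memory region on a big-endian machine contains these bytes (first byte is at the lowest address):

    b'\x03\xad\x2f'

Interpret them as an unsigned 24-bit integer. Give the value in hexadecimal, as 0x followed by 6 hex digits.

In big-endian order the high byte comes first in memory.
The bytes are already most-significant first: 0x03AD2F.

0x03AD2F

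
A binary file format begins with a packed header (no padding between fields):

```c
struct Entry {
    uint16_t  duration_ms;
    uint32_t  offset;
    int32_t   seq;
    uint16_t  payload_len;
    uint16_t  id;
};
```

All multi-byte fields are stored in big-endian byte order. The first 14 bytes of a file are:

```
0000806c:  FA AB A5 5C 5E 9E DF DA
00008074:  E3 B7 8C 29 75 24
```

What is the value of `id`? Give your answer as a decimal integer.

`id` follows `duration_ms` (2 B), `offset` (4 B), `seq` (4 B), `payload_len` (2 B), so it starts at offset 2 + 4 + 4 + 2 = 12 and occupies 2 bytes.
Bytes at offsets 12..13: 75 24.
In big-endian order the high byte comes first in memory.
The bytes are already most-significant first: 0x7524.
0x7524 = 29988.

29988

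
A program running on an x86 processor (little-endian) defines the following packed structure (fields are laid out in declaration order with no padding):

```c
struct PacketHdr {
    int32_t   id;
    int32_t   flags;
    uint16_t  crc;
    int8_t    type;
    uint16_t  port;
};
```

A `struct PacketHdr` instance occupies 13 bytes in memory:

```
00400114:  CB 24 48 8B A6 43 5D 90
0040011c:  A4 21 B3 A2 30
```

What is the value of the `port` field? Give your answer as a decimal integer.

`port` follows `id` (4 B), `flags` (4 B), `crc` (2 B), `type` (1 B), so it starts at offset 4 + 4 + 2 + 1 = 11 and occupies 2 bytes.
Bytes at offsets 11..12: A2 30.
Little-endian: lowest address holds the least-significant byte.
Reassemble most-significant byte first: 30 A2 → 0x30A2.
0x30A2 = 12450.

12450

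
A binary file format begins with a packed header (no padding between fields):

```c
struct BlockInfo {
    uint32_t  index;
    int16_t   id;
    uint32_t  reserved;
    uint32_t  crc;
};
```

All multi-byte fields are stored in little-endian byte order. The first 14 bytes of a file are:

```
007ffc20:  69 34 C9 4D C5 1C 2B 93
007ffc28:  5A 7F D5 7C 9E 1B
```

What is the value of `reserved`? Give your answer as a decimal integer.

`reserved` follows `index` (4 B), `id` (2 B), so it starts at offset 4 + 2 = 6 and occupies 4 bytes.
Bytes at offsets 6..9: 2B 93 5A 7F.
Little-endian: lowest address holds the least-significant byte.
Reassemble most-significant byte first: 7F 5A 93 2B → 0x7F5A932B.
0x7F5A932B = 2136642347.

2136642347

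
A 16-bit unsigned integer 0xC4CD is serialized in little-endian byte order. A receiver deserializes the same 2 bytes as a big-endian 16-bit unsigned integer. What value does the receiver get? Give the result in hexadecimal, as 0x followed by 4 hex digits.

Stored little-endian, the bytes at ascending addresses are CD C4.
Read back as big-endian, the last byte is least significant, giving 0xCDC4.

0xCDC4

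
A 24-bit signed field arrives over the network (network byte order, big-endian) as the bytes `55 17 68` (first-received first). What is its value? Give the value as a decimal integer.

5576552

In big-endian order the high byte comes first in memory.
The bytes are already most-significant first: 0x551768.
0x551768 = 5576552.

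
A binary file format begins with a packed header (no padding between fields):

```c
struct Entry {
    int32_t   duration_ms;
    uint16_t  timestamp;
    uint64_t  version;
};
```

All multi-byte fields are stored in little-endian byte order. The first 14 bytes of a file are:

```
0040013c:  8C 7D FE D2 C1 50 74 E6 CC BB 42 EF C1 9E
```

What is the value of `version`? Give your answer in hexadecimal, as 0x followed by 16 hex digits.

`version` follows `duration_ms` (4 B), `timestamp` (2 B), so it starts at offset 4 + 2 = 6 and occupies 8 bytes.
Bytes at offsets 6..13: 74 E6 CC BB 42 EF C1 9E.
In little-endian order the low byte comes first in memory.
Reassemble most-significant byte first: 9E C1 EF 42 BB CC E6 74 → 0x9EC1EF42BBCCE674.

0x9EC1EF42BBCCE674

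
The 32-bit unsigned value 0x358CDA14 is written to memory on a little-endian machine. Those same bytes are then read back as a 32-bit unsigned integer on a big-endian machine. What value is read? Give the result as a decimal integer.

Stored little-endian, the bytes at ascending addresses are 14 DA 8C 35.
Read back as big-endian, the last byte is least significant, giving 0x14DA8C35.
0x14DA8C35 = 349867061.

349867061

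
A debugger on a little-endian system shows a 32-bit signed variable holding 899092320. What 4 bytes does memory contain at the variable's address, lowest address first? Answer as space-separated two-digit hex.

899092320 in hexadecimal, padded to 32 bits, is 0x35970F60.
Split into bytes (most-significant first): 35 97 0F 60.
In little-endian order the low byte comes first in memory.
So at ascending addresses the bytes are 60 0F 97 35.

60 0F 97 35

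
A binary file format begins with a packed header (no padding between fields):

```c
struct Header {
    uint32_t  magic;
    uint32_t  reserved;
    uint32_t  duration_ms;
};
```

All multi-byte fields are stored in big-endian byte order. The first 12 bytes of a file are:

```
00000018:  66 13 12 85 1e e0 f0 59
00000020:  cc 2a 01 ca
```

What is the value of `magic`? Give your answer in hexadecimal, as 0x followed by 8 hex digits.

`magic` is the first field, at byte offset 0, occupying 4 bytes.
Bytes at offsets 0..3: 66 13 12 85.
In big-endian order the high byte comes first in memory.
The bytes are already most-significant first: 0x66131285.

0x66131285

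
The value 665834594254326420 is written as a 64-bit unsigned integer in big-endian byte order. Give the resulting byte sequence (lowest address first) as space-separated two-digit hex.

665834594254326420 in hexadecimal, padded to 64 bits, is 0x093D850925B20A94.
Split into bytes (most-significant first): 09 3D 85 09 25 B2 0A 94.
Big-endian: lowest address holds the most-significant byte.
So the memory order matches the most-significant-first order: 09 3D 85 09 25 B2 0A 94.

09 3D 85 09 25 B2 0A 94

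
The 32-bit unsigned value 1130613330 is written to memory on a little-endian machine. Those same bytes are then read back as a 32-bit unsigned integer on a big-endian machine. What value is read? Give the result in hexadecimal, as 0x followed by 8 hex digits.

1130613330 in 32-bit hexadecimal is 0x4363CA52.
Stored little-endian, the bytes at ascending addresses are 52 CA 63 43.
Read back as big-endian, the last byte is least significant, giving 0x52CA6343.

0x52CA6343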